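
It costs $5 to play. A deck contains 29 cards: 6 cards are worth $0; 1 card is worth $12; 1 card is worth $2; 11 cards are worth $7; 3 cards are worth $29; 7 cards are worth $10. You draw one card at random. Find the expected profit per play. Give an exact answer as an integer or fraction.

E[payout] = (6/29)·0 + (1/29)·12 + (1/29)·2 + (11/29)·7 + (3/29)·29 + (7/29)·10 = 248/29
Expected profit = 248/29 − 5 = 103/29

103/29 dollars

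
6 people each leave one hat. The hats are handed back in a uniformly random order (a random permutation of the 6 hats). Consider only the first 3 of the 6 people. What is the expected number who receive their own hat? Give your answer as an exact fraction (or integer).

Let Xᵢ = 1 if person i gets their own hat. For each i, P(Xᵢ=1) = 1/6.
By linearity of expectation, E[X₁+…+X_3] = 3·(1/6) = 1/2.

1/2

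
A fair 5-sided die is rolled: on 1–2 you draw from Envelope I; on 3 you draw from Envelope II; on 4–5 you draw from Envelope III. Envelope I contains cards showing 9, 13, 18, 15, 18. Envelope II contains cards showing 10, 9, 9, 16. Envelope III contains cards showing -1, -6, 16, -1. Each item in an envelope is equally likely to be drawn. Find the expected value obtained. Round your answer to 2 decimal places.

E[X | Envelope I] = (9 + 13 + 18 + 15 + 18)/5 = 73/5
E[X | Envelope II] = (10 + 9 + 9 + 16)/4 = 11
E[X | Envelope III] = (-1 − 6 + 16 − 1)/4 = 2
E[X] = (2/5)·73/5 + (1/5)·11 + (2/5)·2 = 221/25 ≈ 8.84

8.84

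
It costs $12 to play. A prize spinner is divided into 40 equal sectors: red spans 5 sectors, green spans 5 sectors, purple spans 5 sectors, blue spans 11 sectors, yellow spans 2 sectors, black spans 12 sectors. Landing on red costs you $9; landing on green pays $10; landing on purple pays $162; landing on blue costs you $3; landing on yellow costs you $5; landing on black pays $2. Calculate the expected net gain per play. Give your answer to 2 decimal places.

$7.90

E[payout] = (5/40)·(-9) + (5/40)·10 + (5/40)·162 + (11/40)·(-3) + (2/40)·(-5) + (12/40)·2 = 199/10
Expected profit = 199/10 − 12 = 79/10 ≈ $7.90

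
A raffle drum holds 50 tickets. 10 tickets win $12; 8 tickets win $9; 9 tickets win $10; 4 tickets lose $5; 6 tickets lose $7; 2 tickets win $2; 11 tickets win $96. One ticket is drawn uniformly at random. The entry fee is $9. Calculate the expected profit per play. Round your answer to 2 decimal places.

E[payout] = (10/50)·12 + (8/50)·9 + (9/50)·10 + (4/50)·(-5) + (6/50)·(-7) + (2/50)·2 + (11/50)·96 = 128/5
Expected profit = 128/5 − 9 = 83/5 ≈ $16.60

$16.60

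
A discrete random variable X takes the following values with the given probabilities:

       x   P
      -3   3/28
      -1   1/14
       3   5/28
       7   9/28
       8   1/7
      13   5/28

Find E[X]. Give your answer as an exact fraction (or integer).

E[X] = (3/28)·(-3) + (1/14)·(-1) + (5/28)·3 + (9/28)·7 + (1/7)·8 + (5/28)·13
     = 41/7

41/7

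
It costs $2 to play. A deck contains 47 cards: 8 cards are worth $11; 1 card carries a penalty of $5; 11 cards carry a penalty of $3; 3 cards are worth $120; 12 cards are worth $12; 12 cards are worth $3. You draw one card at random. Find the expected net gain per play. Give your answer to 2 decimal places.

E[payout] = (8/47)·11 + (1/47)·(-5) + (11/47)·(-3) + (3/47)·120 + (12/47)·12 + (12/47)·3 = 590/47
Expected profit = 590/47 − 2 = 496/47 ≈ $10.55

$10.55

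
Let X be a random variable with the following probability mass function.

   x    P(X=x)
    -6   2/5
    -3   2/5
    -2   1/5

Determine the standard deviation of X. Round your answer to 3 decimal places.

E[X] = -4, E[X²] = 94/5
Var(X) = E[X²] − (E[X])² = 94/5 − 16 = 14/5
SD(X) = √(14/5) ≈ 1.673

1.673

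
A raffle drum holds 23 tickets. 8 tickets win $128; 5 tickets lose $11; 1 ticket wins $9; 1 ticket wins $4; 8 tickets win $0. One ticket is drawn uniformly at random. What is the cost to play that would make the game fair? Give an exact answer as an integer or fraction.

982/23 dollars

E[payout] = (8/23)·128 + (5/23)·(-11) + (1/23)·9 + (1/23)·4 + (8/23)·0 = 982/23
Fair fee = E[payout] = 982/23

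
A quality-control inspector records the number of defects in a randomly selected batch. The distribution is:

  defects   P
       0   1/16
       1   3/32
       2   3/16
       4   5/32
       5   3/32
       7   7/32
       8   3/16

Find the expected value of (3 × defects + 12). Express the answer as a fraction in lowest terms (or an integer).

825/32

E[3x+12] = (1/16)·12 + (3/32)·15 + (3/16)·18 + (5/32)·24 + (3/32)·27 + (7/32)·33 + (3/16)·36
     = 825/32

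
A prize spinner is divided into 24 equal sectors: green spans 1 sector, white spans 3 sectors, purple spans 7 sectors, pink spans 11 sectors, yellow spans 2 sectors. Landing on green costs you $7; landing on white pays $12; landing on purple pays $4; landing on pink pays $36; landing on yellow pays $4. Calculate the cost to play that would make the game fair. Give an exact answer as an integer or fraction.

461/24 dollars

E[payout] = (1/24)·(-7) + (3/24)·12 + (7/24)·4 + (11/24)·36 + (2/24)·4 = 461/24
Fair fee = E[payout] = 461/24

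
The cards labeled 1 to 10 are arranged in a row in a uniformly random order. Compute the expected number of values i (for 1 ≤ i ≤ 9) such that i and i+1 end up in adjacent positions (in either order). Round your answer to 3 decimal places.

For each i ∈ {1,…,9}, let Xᵢ = 1 if i and i+1 are adjacent. P(Xᵢ=1) = 2·(10−1)!/10! = 2/10.
By linearity, E[ΣXᵢ] = (9)·(2/10) = 9/5.
≈ 1.800

1.800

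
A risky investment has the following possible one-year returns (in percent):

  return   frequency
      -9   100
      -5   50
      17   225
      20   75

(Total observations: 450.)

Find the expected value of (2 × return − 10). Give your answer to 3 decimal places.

Total = 450, so P(return=-9) = 100/450, etc.
E[2x-10] = (2/9)·(-28) + (1/9)·(-20) + (1/2)·24 + (1/6)·30
     = 77/9 ≈ 8.556

8.556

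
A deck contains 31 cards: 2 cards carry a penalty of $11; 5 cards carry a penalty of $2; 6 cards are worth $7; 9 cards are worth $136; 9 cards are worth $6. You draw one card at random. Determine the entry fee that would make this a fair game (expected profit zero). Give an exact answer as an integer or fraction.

E[payout] = (2/31)·(-11) + (5/31)·(-2) + (6/31)·7 + (9/31)·136 + (9/31)·6 = 1288/31
Fair fee = E[payout] = 1288/31

1288/31 dollars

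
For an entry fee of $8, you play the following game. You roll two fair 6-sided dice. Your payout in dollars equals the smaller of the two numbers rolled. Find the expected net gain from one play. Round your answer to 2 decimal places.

-$5.47

Distribution of the smaller of the two numbers rolled: 1 w.p. 11/36, 2 w.p. 1/4, 3 w.p. 7/36, 4 w.p. 5/36, 5 w.p. 1/12, 6 w.p. 1/36
E[payout] = (11/36)·1 + (1/4)·2 + (7/36)·3 + (5/36)·4 + (1/12)·5 + (1/36)·6 = 91/36
Expected profit = 91/36 − 8 = -197/36 ≈ -$5.47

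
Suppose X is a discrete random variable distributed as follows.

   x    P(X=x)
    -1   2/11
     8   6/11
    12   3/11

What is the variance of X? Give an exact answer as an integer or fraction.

E[X] = (2/11)·(-1) + (6/11)·8 + (3/11)·12 = 82/11
E[X²] = (2/11)·1 + (6/11)·64 + (3/11)·144 = 818/11
Var(X) = 818/11 − (82/11)² = 2274/121

2274/121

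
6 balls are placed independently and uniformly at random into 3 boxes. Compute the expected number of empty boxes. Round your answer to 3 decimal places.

0.263

Let Xⱼ=1 if box j is empty. P(Xⱼ=1) = ((3-1)/3)^6 = 64/729.
By linearity, E[#empty] = 3·64/729 = 64/243.
≈ 0.263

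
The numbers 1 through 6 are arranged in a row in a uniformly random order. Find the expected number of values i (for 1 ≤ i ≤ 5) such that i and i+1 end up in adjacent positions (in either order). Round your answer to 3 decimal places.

For each i ∈ {1,…,5}, let Xᵢ = 1 if i and i+1 are adjacent. P(Xᵢ=1) = 2·(6−1)!/6! = 2/6.
By linearity, E[ΣXᵢ] = (5)·(2/6) = 5/3.
≈ 1.667

1.667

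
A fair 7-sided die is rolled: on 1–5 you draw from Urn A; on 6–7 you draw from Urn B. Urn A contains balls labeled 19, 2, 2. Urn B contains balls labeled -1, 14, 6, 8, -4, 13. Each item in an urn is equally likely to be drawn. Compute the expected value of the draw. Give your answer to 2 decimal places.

7.19

E[X | Urn A] = (19 + 2 + 2)/3 = 23/3
E[X | Urn B] = (-1 + 14 + 6 + 8 − 4 + 13)/6 = 6
E[X] = (5/7)·23/3 + (2/7)·6 = 151/21 ≈ 7.19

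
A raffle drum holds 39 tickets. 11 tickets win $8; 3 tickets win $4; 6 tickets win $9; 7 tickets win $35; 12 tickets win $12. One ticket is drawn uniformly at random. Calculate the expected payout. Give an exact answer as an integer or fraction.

181/13 dollars

E[payout] = (11/39)·8 + (3/39)·4 + (6/39)·9 + (7/39)·35 + (12/39)·12 = 181/13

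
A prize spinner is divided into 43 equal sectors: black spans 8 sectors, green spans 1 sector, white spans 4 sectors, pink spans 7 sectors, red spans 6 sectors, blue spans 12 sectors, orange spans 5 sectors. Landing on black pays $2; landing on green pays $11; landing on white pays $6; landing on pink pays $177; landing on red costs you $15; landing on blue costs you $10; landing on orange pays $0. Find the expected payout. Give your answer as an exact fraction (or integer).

E[payout] = (8/43)·2 + (1/43)·11 + (4/43)·6 + (7/43)·177 + (6/43)·(-15) + (12/43)·(-10) + (5/43)·0 = 1080/43

1080/43 dollars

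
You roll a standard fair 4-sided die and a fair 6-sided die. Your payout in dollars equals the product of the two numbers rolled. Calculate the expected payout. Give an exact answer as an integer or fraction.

35/4 dollars

Distribution of the product of the two numbers rolled: 1 w.p. 1/24, 2 w.p. 1/12, 3 w.p. 1/12, 4 w.p. 1/8, 5 w.p. 1/24, 6 w.p. 1/8, …
E[payout] = (1/24)·1 + (1/12)·2 + (1/12)·3 + (1/8)·4 + (1/24)·5 + (1/8)·6 + (1/12)·8 + (1/24)·9 + (1/24)·10 + (1/8)·12 + (1/24)·15 + (1/24)·16 + (1/24)·18 + (1/24)·20 + (1/24)·24 = 35/4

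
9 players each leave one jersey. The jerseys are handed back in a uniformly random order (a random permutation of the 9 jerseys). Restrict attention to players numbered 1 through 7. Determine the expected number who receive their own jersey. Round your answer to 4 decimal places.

Let Xᵢ = 1 if person i gets their own jersey. For each i, P(Xᵢ=1) = 1/9.
By linearity of expectation, E[X₁+…+X_7] = 7·(1/9) = 7/9.
≈ 0.7778

0.7778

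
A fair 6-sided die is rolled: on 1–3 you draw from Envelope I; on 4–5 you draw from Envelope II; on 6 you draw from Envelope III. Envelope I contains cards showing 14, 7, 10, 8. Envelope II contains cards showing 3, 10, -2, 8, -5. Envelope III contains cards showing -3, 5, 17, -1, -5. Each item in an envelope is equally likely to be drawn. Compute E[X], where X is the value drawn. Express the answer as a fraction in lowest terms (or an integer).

E[X | Envelope I] = (14 + 7 + 10 + 8)/4 = 39/4
E[X | Envelope II] = (3 + 10 − 2 + 8 − 5)/5 = 14/5
E[X | Envelope III] = (-3 + 5 + 17 − 1 − 5)/5 = 13/5
E[X] = (1/2)·39/4 + (1/3)·14/5 + (1/6)·13/5 = 749/120

749/120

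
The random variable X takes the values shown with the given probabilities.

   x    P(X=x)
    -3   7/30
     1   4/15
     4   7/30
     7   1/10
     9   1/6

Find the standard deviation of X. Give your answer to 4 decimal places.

4.1485

E[X] = 27/10, E[X²] = 49/2
Var(X) = E[X²] − (E[X])² = 49/2 − 729/100 = 1721/100
SD(X) = √(1721/100) ≈ 4.1485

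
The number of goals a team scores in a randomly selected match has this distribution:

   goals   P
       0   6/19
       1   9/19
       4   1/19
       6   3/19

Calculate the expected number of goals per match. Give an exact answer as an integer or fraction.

31/19

E[X] = (6/19)·0 + (9/19)·1 + (1/19)·4 + (3/19)·6
     = 31/19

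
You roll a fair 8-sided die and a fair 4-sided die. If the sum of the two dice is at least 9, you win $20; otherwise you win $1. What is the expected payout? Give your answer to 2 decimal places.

$6.94

E[payout] = (11/16)·1 + (5/16)·20 = 111/16
≈ $6.94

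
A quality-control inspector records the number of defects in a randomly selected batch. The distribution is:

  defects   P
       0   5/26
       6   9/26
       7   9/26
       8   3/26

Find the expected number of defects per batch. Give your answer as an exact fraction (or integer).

E[X] = (5/26)·0 + (9/26)·6 + (9/26)·7 + (3/26)·8
     = 141/26

141/26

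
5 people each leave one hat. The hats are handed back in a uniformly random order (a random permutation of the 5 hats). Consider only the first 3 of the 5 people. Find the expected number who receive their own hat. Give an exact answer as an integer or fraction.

Let Xᵢ = 1 if person i gets their own hat. For each i, P(Xᵢ=1) = 1/5.
By linearity of expectation, E[X₁+…+X_3] = 3·(1/5) = 3/5.

3/5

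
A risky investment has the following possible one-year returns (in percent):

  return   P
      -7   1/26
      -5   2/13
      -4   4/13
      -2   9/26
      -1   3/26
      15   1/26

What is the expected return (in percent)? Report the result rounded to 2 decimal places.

-2.50

E[X] = (1/26)·(-7) + (2/13)·(-5) + (4/13)·(-4) + (9/26)·(-2) + (3/26)·(-1) + (1/26)·15
     = -5/2 ≈ -2.50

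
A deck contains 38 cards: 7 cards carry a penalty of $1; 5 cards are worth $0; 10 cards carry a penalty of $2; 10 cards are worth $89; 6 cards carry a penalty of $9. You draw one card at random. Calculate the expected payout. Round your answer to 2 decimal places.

E[payout] = (7/38)·(-1) + (5/38)·0 + (10/38)·(-2) + (10/38)·89 + (6/38)·(-9) = 809/38
≈ $21.29

$21.29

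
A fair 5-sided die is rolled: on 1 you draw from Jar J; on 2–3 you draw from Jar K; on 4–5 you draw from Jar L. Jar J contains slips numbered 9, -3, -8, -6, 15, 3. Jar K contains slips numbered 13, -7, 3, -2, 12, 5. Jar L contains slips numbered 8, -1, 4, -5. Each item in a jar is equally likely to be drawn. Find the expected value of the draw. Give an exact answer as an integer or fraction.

E[X | Jar J] = (9 − 3 − 8 − 6 + 15 + 3)/6 = 5/3
E[X | Jar K] = (13 − 7 + 3 − 2 + 12 + 5)/6 = 4
E[X | Jar L] = (8 − 1 + 4 − 5)/4 = 3/2
E[X] = (1/5)·5/3 + (2/5)·4 + (2/5)·3/2 = 38/15

38/15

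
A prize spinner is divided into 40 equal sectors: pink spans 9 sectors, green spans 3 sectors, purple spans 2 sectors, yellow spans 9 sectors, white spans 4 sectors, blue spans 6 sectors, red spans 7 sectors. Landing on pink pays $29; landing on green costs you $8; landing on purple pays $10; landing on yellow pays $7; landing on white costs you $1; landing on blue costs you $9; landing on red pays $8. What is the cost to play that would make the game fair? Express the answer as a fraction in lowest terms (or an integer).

159/20 dollars

E[payout] = (9/40)·29 + (3/40)·(-8) + (2/40)·10 + (9/40)·7 + (4/40)·(-1) + (6/40)·(-9) + (7/40)·8 = 159/20
Fair fee = E[payout] = 159/20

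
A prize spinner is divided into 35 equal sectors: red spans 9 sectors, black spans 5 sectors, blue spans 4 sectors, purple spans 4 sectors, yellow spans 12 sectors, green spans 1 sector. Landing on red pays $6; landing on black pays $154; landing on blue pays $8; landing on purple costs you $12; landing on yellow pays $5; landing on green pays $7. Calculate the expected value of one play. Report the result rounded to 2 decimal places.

$25.00

E[payout] = (9/35)·6 + (5/35)·154 + (4/35)·8 + (4/35)·(-12) + (12/35)·5 + (1/35)·7 = 25
≈ $25.00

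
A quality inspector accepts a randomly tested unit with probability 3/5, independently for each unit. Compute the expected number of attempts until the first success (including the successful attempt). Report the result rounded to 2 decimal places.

1.67

For a geometric distribution, E[trials] = 1/p = 1/(3/5) = 5/3.
≈ 1.67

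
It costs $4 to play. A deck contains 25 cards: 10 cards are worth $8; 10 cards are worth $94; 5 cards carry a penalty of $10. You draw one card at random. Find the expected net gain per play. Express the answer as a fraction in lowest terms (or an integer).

174/5 dollars

E[payout] = (10/25)·8 + (10/25)·94 + (5/25)·(-10) = 194/5
Expected profit = 194/5 − 4 = 174/5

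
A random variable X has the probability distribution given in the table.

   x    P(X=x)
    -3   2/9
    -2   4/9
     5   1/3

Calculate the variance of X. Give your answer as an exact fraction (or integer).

E[X] = (2/9)·(-3) + (4/9)·(-2) + (1/3)·5 = 1/9
E[X²] = (2/9)·9 + (4/9)·4 + (1/3)·25 = 109/9
Var(X) = 109/9 − (1/9)² = 980/81

980/81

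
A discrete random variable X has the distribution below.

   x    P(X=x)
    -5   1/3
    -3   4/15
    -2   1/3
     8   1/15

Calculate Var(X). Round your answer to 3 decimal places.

E[X] = (1/3)·(-5) + (4/15)·(-3) + (1/3)·(-2) + (1/15)·8 = -13/5
E[X²] = (1/3)·25 + (4/15)·9 + (1/3)·4 + (1/15)·64 = 49/3
Var(X) = 49/3 − (-13/5)² = 718/75 ≈ 9.573

9.573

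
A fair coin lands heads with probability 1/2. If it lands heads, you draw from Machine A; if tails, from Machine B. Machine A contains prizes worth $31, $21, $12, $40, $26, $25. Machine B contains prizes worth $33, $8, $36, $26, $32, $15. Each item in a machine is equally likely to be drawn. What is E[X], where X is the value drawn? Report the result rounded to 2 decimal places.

E[X | Machine A] = (31 + 21 + 12 + 40 + 26 + 25)/6 = 155/6
E[X | Machine B] = (33 + 8 + 36 + 26 + 32 + 15)/6 = 25
E[X] = (1/2)·155/6 + (1/2)·25 = 305/12 ≈ 25.42

$25.42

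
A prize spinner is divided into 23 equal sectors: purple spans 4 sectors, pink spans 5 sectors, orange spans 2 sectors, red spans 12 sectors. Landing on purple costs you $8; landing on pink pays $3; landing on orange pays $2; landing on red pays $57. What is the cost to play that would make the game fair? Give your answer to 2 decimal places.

$29.17

E[payout] = (4/23)·(-8) + (5/23)·3 + (2/23)·2 + (12/23)·57 = 671/23
Fair fee = E[payout] = 671/23 ≈ $29.17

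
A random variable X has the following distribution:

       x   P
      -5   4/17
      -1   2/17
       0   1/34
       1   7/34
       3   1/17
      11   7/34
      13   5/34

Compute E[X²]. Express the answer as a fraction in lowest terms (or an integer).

E[X²] = (4/17)·25 + (2/17)·1 + (1/34)·0 + (7/34)·1 + (1/17)·9 + (7/34)·121 + (5/34)·169
     = 113/2

113/2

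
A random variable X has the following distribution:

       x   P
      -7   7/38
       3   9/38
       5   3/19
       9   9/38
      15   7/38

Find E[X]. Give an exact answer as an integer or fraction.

E[X] = (7/38)·(-7) + (9/38)·3 + (3/19)·5 + (9/38)·9 + (7/38)·15
     = 97/19

97/19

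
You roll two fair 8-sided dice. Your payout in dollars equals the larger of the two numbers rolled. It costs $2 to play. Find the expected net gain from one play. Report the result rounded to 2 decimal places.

Distribution of the larger of the two numbers rolled: 1 w.p. 1/64, 2 w.p. 3/64, 3 w.p. 5/64, 4 w.p. 7/64, 5 w.p. 9/64, 6 w.p. 11/64, …
E[payout] = (1/64)·1 + (3/64)·2 + (5/64)·3 + (7/64)·4 + (9/64)·5 + (11/64)·6 + (13/64)·7 + (15/64)·8 = 93/16
Expected profit = 93/16 − 2 = 61/16 ≈ $3.81

$3.81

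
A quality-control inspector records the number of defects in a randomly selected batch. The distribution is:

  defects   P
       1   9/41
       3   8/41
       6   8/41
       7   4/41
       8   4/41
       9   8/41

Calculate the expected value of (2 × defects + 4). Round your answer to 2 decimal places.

14.39

E[2x+4] = (9/41)·6 + (8/41)·10 + (8/41)·16 + (4/41)·18 + (4/41)·20 + (8/41)·22
     = 590/41 ≈ 14.39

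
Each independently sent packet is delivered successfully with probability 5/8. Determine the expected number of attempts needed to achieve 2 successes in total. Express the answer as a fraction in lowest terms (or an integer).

16/5

By linearity (sum of 2 independent geometric waits), E[trials] = 2/p = 2/(5/8) = 16/5.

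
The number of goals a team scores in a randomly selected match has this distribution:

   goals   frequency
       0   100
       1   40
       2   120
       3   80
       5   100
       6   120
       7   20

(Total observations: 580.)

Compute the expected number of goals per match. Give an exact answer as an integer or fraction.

Total = 580, so P(goals=0) = 100/580, etc.
E[X] = (5/29)·0 + (2/29)·1 + (6/29)·2 + (4/29)·3 + (5/29)·5 + (6/29)·6 + (1/29)·7
     = 94/29

94/29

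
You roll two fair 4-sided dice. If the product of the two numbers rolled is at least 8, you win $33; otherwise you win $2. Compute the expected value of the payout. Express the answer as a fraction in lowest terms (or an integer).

E[payout] = (5/8)·2 + (3/8)·33 = 109/8

109/8 dollars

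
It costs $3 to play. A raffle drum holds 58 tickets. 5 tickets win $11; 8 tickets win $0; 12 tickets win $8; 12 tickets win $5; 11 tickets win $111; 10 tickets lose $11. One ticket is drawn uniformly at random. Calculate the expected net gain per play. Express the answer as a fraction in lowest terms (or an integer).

E[payout] = (5/58)·11 + (8/58)·0 + (12/58)·8 + (12/58)·5 + (11/58)·111 + (10/58)·(-11) = 661/29
Expected profit = 661/29 − 3 = 574/29

574/29 dollars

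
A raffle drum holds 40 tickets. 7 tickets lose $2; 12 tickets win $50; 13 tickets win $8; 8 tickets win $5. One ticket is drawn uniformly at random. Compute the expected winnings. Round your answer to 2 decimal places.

$18.25

E[payout] = (7/40)·(-2) + (12/40)·50 + (13/40)·8 + (8/40)·5 = 73/4
≈ $18.25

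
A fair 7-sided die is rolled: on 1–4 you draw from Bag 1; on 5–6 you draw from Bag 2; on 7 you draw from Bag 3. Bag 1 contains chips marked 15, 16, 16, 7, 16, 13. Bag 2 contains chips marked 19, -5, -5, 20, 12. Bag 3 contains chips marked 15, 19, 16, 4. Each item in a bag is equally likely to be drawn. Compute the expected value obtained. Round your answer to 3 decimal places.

E[X | Bag 1] = (15 + 16 + 16 + 7 + 16 + 13)/6 = 83/6
E[X | Bag 2] = (19 − 5 − 5 + 20 + 12)/5 = 41/5
E[X | Bag 3] = (15 + 19 + 16 + 4)/4 = 27/2
E[X] = (4/7)·83/6 + (2/7)·41/5 + (1/7)·27/2 = 2557/210 ≈ 12.176

12.176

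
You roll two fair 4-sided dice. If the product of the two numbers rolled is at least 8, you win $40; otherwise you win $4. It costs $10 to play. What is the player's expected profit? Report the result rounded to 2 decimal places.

E[payout] = (5/8)·4 + (3/8)·40 = 35/2
Expected profit = 35/2 − 10 = 15/2 ≈ $7.50

$7.50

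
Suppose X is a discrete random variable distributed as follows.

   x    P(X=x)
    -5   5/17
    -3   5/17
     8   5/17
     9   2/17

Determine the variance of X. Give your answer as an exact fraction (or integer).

E[X] = (5/17)·(-5) + (5/17)·(-3) + (5/17)·8 + (2/17)·9 = 18/17
E[X²] = (5/17)·25 + (5/17)·9 + (5/17)·64 + (2/17)·81 = 652/17
Var(X) = 652/17 − (18/17)² = 10760/289

10760/289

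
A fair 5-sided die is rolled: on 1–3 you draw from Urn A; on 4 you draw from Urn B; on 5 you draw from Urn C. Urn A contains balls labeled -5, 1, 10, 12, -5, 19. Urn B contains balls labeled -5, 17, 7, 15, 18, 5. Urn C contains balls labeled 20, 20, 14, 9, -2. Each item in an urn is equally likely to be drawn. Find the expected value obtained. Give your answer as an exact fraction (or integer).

377/50

E[X | Urn A] = (-5 + 1 + 10 + 12 − 5 + 19)/6 = 16/3
E[X | Urn B] = (-5 + 17 + 7 + 15 + 18 + 5)/6 = 19/2
E[X | Urn C] = (20 + 20 + 14 + 9 − 2)/5 = 61/5
E[X] = (3/5)·16/3 + (1/5)·19/2 + (1/5)·61/5 = 377/50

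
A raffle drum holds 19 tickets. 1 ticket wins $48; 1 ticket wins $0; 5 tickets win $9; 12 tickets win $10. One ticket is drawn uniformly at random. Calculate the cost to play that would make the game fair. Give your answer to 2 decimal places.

$11.21

E[payout] = (1/19)·48 + (1/19)·0 + (5/19)·9 + (12/19)·10 = 213/19
Fair fee = E[payout] = 213/19 ≈ $11.21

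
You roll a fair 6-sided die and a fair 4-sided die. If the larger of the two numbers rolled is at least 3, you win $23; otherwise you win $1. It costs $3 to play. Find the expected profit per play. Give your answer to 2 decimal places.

$16.33

E[payout] = (1/6)·1 + (5/6)·23 = 58/3
Expected profit = 58/3 − 3 = 49/3 ≈ $16.33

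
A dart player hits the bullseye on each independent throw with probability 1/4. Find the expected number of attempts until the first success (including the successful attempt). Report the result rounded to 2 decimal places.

For a geometric distribution, E[trials] = 1/p = 1/(1/4) = 4.
≈ 4.00

4.00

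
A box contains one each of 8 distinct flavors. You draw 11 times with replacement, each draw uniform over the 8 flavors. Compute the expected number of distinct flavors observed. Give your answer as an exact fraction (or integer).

Let Xⱼ=1 if type j appears at least once. P(Xⱼ=1) = 1 − ((8−1)/8)^11 = 6612607849/8589934592.
E[#distinct] = 8·6612607849/8589934592 = 6612607849/1073741824.

6612607849/1073741824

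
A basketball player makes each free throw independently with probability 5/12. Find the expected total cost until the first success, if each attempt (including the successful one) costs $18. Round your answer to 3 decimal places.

$43.200

E[#attempts] = 1/p = 12/5; E[cost] = 18·12/5 = 216/5.
≈ 43.200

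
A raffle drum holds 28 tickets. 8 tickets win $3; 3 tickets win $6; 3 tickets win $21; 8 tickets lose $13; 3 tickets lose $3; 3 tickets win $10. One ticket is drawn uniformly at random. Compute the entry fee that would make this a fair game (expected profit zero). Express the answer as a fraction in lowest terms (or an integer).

11/14 dollars

E[payout] = (8/28)·3 + (3/28)·6 + (3/28)·21 + (8/28)·(-13) + (3/28)·(-3) + (3/28)·10 = 11/14
Fair fee = E[payout] = 11/14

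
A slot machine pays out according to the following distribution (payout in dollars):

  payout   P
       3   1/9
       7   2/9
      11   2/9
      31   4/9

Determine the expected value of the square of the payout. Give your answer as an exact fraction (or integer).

4193/9

E[X²] = (1/9)·9 + (2/9)·49 + (2/9)·121 + (4/9)·961
     = 4193/9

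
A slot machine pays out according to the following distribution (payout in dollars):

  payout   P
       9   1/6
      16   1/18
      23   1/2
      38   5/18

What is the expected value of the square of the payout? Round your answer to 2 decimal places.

693.33

E[X²] = (1/6)·81 + (1/18)·256 + (1/2)·529 + (5/18)·1444
     = 2080/3 ≈ 693.33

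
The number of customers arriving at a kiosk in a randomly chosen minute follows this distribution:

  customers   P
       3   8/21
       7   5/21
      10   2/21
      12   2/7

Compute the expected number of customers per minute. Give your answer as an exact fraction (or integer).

151/21

E[X] = (8/21)·3 + (5/21)·7 + (2/21)·10 + (2/7)·12
     = 151/21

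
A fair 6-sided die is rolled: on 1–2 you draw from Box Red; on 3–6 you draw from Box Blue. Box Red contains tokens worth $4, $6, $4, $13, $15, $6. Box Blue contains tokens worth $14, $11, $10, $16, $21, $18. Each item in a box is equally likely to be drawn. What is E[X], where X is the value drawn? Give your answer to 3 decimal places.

$12.667

E[X | Box Red] = (4 + 6 + 4 + 13 + 15 + 6)/6 = 8
E[X | Box Blue] = (14 + 11 + 10 + 16 + 21 + 18)/6 = 15
E[X] = (1/3)·8 + (2/3)·15 = 38/3 ≈ 12.667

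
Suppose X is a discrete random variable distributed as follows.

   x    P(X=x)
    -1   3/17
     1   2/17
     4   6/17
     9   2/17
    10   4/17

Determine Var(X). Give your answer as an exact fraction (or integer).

4710/289

E[X] = (3/17)·(-1) + (2/17)·1 + (6/17)·4 + (2/17)·9 + (4/17)·10 = 81/17
E[X²] = (3/17)·1 + (2/17)·1 + (6/17)·16 + (2/17)·81 + (4/17)·100 = 39
Var(X) = 39 − (81/17)² = 4710/289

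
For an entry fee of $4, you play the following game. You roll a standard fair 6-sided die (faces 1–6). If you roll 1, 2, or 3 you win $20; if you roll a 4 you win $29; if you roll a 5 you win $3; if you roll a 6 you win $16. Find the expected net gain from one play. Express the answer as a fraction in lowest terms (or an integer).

E[payout] = (1/6)·3 + (1/6)·16 + (1/2)·20 + (1/6)·29 = 18
Expected profit = 18 − 4 = 14

$14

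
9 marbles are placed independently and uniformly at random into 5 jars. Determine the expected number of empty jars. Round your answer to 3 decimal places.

0.671

Let Xⱼ=1 if jar j is empty. P(Xⱼ=1) = ((5-1)/5)^9 = 262144/1953125.
By linearity, E[#empty] = 5·262144/1953125 = 262144/390625.
≈ 0.671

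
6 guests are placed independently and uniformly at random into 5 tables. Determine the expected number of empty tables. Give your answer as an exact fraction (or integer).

4096/3125

Let Xⱼ=1 if table j is empty. P(Xⱼ=1) = ((5-1)/5)^6 = 4096/15625.
By linearity, E[#empty] = 5·4096/15625 = 4096/3125.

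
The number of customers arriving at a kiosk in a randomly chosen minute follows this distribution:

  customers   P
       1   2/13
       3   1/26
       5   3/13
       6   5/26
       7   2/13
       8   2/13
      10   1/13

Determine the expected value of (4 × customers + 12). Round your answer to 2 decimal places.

34.62

E[4x+12] = (2/13)·16 + (1/26)·24 + (3/13)·32 + (5/26)·36 + (2/13)·40 + (2/13)·44 + (1/13)·52
     = 450/13 ≈ 34.62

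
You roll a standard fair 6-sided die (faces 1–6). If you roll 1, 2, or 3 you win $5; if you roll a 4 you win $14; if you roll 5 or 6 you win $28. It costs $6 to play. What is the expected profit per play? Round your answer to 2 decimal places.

$8.17

E[payout] = (1/2)·5 + (1/6)·14 + (1/3)·28 = 85/6
Expected profit = 85/6 − 6 = 49/6 ≈ $8.17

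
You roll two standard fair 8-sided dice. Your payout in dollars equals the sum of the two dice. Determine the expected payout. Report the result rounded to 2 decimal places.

Distribution of the sum of the two dice: 2 w.p. 1/64, 3 w.p. 1/32, 4 w.p. 3/64, 5 w.p. 1/16, 6 w.p. 5/64, 7 w.p. 3/32, …
E[payout] = (1/64)·2 + (1/32)·3 + (3/64)·4 + (1/16)·5 + (5/64)·6 + (3/32)·7 + (7/64)·8 + (1/8)·9 + (7/64)·10 + (3/32)·11 + (5/64)·12 + (1/16)·13 + (3/64)·14 + (1/32)·15 + (1/64)·16 = 9
≈ $9.00

$9.00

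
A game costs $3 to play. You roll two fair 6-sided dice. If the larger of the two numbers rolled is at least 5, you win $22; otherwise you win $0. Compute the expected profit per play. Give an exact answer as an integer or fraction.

83/9 dollars

E[payout] = (4/9)·0 + (5/9)·22 = 110/9
Expected profit = 110/9 − 3 = 83/9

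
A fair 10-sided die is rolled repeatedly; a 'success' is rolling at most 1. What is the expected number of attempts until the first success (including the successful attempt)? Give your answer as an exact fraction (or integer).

10

For a geometric distribution, E[trials] = 1/p = 1/(1/10) = 10.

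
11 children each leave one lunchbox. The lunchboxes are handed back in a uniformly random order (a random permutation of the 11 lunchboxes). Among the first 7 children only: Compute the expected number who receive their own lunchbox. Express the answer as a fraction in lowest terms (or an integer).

7/11

Let Xᵢ = 1 if person i gets their own lunchbox. For each i, P(Xᵢ=1) = 1/11.
By linearity of expectation, E[X₁+…+X_7] = 7·(1/11) = 7/11.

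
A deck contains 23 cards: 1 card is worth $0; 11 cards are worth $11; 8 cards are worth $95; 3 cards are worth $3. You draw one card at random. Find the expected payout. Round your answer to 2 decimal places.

$38.70

E[payout] = (1/23)·0 + (11/23)·11 + (8/23)·95 + (3/23)·3 = 890/23
≈ $38.70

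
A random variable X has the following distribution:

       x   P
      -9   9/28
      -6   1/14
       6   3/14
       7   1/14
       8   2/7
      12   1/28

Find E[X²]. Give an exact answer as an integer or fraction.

E[X²] = (9/28)·81 + (1/14)·36 + (3/14)·36 + (1/14)·49 + (2/7)·64 + (1/28)·144
     = 253/4

253/4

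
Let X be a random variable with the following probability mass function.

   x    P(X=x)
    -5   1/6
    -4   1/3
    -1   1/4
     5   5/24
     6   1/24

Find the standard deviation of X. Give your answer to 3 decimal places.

E[X] = -9/8, E[X²] = 395/24
Var(X) = E[X²] − (E[X])² = 395/24 − 81/64 = 2917/192
SD(X) = √(2917/192) ≈ 3.898

3.898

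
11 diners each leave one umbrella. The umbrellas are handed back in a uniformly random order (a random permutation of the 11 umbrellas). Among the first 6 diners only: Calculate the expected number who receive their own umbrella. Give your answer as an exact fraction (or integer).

6/11

Let Xᵢ = 1 if person i gets their own umbrella. For each i, P(Xᵢ=1) = 1/11.
By linearity of expectation, E[X₁+…+X_6] = 6·(1/11) = 6/11.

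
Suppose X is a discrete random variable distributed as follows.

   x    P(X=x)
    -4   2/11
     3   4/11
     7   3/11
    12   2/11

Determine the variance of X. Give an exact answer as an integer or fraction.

E[X] = (2/11)·(-4) + (4/11)·3 + (3/11)·7 + (2/11)·12 = 49/11
E[X²] = (2/11)·16 + (4/11)·9 + (3/11)·49 + (2/11)·144 = 503/11
Var(X) = 503/11 − (49/11)² = 3132/121

3132/121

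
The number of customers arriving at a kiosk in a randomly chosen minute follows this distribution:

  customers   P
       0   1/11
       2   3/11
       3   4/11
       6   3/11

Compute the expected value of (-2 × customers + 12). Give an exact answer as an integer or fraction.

60/11

E[-2x+12] = (1/11)·12 + (3/11)·8 + (4/11)·6 + (3/11)·0
     = 60/11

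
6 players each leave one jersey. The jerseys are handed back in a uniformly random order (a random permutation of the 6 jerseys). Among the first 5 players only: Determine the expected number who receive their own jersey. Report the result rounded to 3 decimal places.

0.833

Let Xᵢ = 1 if person i gets their own jersey. For each i, P(Xᵢ=1) = 1/6.
By linearity of expectation, E[X₁+…+X_5] = 5·(1/6) = 5/6.
≈ 0.833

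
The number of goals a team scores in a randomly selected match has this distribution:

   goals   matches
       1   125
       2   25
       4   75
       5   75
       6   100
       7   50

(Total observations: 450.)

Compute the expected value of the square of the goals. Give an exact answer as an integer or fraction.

Total = 450, so P(goals=1) = 125/450, etc.
E[X²] = (5/18)·1 + (1/18)·4 + (1/6)·16 + (1/6)·25 + (2/9)·36 + (1/9)·49
     = 187/9

187/9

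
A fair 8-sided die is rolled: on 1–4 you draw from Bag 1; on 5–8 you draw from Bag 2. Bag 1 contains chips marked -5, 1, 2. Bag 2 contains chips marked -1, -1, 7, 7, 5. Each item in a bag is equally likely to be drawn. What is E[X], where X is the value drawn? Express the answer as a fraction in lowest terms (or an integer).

E[X | Bag 1] = (-5 + 1 + 2)/3 = -2/3
E[X | Bag 2] = (-1 − 1 + 7 + 7 + 5)/5 = 17/5
E[X] = (1/2)·(-2/3) + (1/2)·17/5 = 41/30

41/30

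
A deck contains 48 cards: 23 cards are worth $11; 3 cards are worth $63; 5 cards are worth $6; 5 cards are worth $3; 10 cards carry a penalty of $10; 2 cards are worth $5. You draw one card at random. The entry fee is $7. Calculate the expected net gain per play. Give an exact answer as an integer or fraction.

E[payout] = (23/48)·11 + (3/48)·63 + (5/48)·6 + (5/48)·3 + (10/48)·(-10) + (2/48)·5 = 397/48
Expected profit = 397/48 − 7 = 61/48

61/48 dollars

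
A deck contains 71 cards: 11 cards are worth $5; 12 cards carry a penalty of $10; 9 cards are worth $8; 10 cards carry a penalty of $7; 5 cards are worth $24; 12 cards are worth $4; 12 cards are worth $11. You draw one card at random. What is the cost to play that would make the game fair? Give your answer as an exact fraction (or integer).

E[payout] = (11/71)·5 + (12/71)·(-10) + (9/71)·8 + (10/71)·(-7) + (5/71)·24 + (12/71)·4 + (12/71)·11 = 237/71
Fair fee = E[payout] = 237/71

237/71 dollars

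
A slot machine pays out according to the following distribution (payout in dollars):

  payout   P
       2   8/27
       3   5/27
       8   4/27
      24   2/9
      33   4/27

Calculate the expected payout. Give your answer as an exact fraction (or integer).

113/9 dollars

E[X] = (8/27)·2 + (5/27)·3 + (4/27)·8 + (2/9)·24 + (4/27)·33
     = 113/9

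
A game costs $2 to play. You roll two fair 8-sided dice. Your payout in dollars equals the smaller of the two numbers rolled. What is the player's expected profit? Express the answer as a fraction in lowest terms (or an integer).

19/16 dollars

Distribution of the smaller of the two numbers rolled: 1 w.p. 15/64, 2 w.p. 13/64, 3 w.p. 11/64, 4 w.p. 9/64, 5 w.p. 7/64, 6 w.p. 5/64, …
E[payout] = (15/64)·1 + (13/64)·2 + (11/64)·3 + (9/64)·4 + (7/64)·5 + (5/64)·6 + (3/64)·7 + (1/64)·8 = 51/16
Expected profit = 51/16 − 2 = 19/16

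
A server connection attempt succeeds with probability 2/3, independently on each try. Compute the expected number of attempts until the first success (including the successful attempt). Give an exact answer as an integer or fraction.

3/2

For a geometric distribution, E[trials] = 1/p = 1/(2/3) = 3/2.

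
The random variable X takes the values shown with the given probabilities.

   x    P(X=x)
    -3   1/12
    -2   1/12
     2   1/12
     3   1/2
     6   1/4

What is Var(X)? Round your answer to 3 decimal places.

E[X] = (1/12)·(-3) + (1/12)·(-2) + (1/12)·2 + (1/2)·3 + (1/4)·6 = 11/4
E[X²] = (1/12)·9 + (1/12)·4 + (1/12)·4 + (1/2)·9 + (1/4)·36 = 179/12
Var(X) = 179/12 − (11/4)² = 353/48 ≈ 7.354

7.354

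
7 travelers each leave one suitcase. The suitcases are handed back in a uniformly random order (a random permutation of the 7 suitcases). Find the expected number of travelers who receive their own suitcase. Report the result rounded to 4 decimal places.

1.0000

Let Xᵢ = 1 if person i gets their own suitcase. For each i, P(Xᵢ=1) = 1/7.
By linearity of expectation, E[X₁+…+X_7] = 7·(1/7) = 1.
≈ 1.0000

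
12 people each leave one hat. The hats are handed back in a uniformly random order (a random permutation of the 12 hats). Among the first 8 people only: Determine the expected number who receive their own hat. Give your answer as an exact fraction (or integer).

2/3

Let Xᵢ = 1 if person i gets their own hat. For each i, P(Xᵢ=1) = 1/12.
By linearity of expectation, E[X₁+…+X_8] = 8·(1/12) = 2/3.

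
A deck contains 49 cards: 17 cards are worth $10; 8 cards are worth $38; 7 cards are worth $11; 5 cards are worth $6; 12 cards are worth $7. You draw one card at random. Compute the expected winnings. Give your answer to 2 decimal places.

E[payout] = (17/49)·10 + (8/49)·38 + (7/49)·11 + (5/49)·6 + (12/49)·7 = 95/7
≈ $13.57

$13.57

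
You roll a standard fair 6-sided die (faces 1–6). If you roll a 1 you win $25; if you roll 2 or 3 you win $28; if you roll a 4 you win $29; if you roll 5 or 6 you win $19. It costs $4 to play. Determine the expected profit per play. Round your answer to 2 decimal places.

$20.67

E[payout] = (1/3)·19 + (1/6)·25 + (1/3)·28 + (1/6)·29 = 74/3
Expected profit = 74/3 − 4 = 62/3 ≈ $20.67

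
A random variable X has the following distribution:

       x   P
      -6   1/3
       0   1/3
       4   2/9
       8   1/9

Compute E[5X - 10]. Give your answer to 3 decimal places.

E[5x-10] = (1/3)·(-40) + (1/3)·(-10) + (2/9)·10 + (1/9)·30
     = -100/9 ≈ -11.111

-11.111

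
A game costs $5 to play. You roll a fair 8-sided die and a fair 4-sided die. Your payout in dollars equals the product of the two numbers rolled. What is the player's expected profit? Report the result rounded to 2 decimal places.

Distribution of the product of the two numbers rolled: 1 w.p. 1/32, 2 w.p. 1/16, 3 w.p. 1/16, 4 w.p. 3/32, 5 w.p. 1/32, 6 w.p. 3/32, …
E[payout] = (1/32)·1 + (1/16)·2 + (1/16)·3 + (3/32)·4 + (1/32)·5 + (3/32)·6 + (1/32)·7 + (3/32)·8 + (1/32)·9 + (1/32)·10 + (3/32)·12 + (1/32)·14 + (1/32)·15 + (1/16)·16 + (1/32)·18 + (1/32)·20 + (1/32)·21 + (1/16)·24 + (1/32)·28 + (1/32)·32 = 45/4
Expected profit = 45/4 − 5 = 25/4 ≈ $6.25

$6.25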